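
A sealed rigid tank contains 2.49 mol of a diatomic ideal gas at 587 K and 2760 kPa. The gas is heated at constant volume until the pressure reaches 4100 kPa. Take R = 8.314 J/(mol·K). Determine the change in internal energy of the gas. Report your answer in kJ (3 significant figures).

ΔU ≈ 14.7 kJ

Constant volume ⇒ W = 0, so Q = ΔU = nCᵥΔT with Cᵥ = 5R/2 = 20.79 J/(mol·K).
At constant V, T₂/T₁ = P₂/P₁ ⇒ ΔT = T₁(P₂/P₁ − 1) = 587·(4100/2760 − 1) = 285 K.
ΔU = (2.49)(20.79)(285) = 14750 J.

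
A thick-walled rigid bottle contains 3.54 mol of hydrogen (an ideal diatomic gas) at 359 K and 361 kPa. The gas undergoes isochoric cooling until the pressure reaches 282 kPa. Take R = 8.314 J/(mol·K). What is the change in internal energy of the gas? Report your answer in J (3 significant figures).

ΔU ≈ -5780 J

Constant volume ⇒ W = 0, so Q = ΔU = nCᵥΔT with Cᵥ = 5R/2 = 20.79 J/(mol·K).
At constant V, T₂/T₁ = P₂/P₁ ⇒ ΔT = T₁(P₂/P₁ − 1) = 359·(282/361 − 1) = -78.56 K.
ΔU = (3.54)(20.79)(-78.56) = -5781 J.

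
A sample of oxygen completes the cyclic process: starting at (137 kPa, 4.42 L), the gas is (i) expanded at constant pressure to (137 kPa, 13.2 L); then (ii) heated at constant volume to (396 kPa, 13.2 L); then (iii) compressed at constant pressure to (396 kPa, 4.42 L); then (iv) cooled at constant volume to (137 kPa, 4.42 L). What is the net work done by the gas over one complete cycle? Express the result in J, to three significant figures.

Constant-volume legs do no work.
W(i) = (137)(13.2 − 4.42) = 1203 J; W(iii) = (396)(4.42 − 13.2) = -3477 J.
W_net = 1203 − 3477 = -2274 J (the counter-clockwise enclosed area).

W_net ≈ -2270 J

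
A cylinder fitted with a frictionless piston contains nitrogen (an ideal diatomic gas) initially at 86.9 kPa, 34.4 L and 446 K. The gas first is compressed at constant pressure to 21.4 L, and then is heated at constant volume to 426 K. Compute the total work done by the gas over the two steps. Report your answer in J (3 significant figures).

Step 1 (isobaric): W = PΔV = (86.9 kPa)(21.4 − 34.4 L) = -1130 J.
Step 2 (isochoric): W = 0 (constant volume).
W_total = -1130 + 0 = -1130 J.

W_total ≈ -1130 J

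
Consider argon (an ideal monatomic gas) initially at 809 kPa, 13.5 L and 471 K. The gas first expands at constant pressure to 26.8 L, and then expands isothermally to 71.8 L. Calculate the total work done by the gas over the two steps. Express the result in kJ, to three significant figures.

Step 1 (isobaric): W = PΔV = (809 kPa)(26.8 − 13.5 L) = 10760 J.
After step 1: P = 809 kPa, V = 26.8 L, T = 935 K.
Step 2 (isothermal): W = P₁V₁ ln(V₂/V₁) = (21681) ln(71.8/26.8) = 21366 J.
W_total = 10760 + 21366 = 32126 J.

W_total ≈ 32.1 kJ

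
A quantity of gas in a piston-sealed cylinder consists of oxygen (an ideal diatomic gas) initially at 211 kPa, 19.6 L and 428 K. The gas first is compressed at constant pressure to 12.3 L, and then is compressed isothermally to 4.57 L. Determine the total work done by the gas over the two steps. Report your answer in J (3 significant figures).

Step 1 (isobaric): W = PΔV = (211 kPa)(12.3 − 19.6 L) = -1540 J.
After step 1: P = 211 kPa, V = 12.3 L, T = 268.6 K.
Step 2 (isothermal): W = P₁V₁ ln(V₂/V₁) = (2595) ln(4.57/12.3) = -2570 J.
W_total = -1540 − 2570 = -4110 J.

W_total ≈ -4110 J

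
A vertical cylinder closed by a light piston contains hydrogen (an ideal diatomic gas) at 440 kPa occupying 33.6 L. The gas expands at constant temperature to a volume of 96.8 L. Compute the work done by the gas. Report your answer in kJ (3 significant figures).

Isothermal: W = nRT ln(V₂/V₁) = P₁V₁ ln(V₂/V₁).
P₁V₁ = (440 kPa)(33.6 L) = 14784 J.
W = 14784 × ln(96.8/33.6) = 14784 × 1.058
W_by_gas = 15643 J.

W ≈ 15.6 kJ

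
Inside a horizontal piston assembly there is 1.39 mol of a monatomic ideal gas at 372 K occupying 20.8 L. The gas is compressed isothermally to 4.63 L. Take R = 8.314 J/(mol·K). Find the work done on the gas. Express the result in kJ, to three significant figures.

Isothermal: W = nRT ln(V₂/V₁).
W = (1.39)(8.314)(372) × ln(4.63/20.8)
  = 4299 × -1.502
W_by_gas = -6459 J; work on gas = −W_by = 6459 J.

W ≈ 6.46 kJ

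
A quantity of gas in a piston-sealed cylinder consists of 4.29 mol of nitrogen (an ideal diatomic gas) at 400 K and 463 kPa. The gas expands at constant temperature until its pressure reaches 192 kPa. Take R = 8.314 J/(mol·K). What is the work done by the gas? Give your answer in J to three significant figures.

Isothermal process: W = nRT ln(V₂/V₁) = nRT ln(P₁/P₂).
W = (4.29)(8.314)(400) × ln(463/192)
  = 14267 × ln(2.411) = 14267 × 0.8802
W_by_gas = 12558 J.

W ≈ 12600 J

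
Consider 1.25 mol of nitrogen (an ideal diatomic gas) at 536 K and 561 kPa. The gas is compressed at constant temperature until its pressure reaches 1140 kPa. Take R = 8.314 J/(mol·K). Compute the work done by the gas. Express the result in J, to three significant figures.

Isothermal process: W = nRT ln(V₂/V₁) = nRT ln(P₁/P₂).
W = (1.25)(8.314)(536) × ln(561/1140)
  = 5570 × ln(0.4921) = 5570 × -0.7091
W_by_gas = -3950 J.

W ≈ -3950 J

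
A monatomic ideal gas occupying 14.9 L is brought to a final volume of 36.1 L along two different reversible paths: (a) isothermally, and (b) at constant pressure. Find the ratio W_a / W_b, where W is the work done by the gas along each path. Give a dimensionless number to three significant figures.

W_a / W_b ≈ 0.622

Path (a) isothermal: W = P₁V₁ ln(V₂/V₁) → W_a/(P₁V₁) = 0.8849.
Path (b) isobaric: W = P₁(V₂ − V₁) → W_b/(P₁V₁) = 1.423.
W_a / W_b = 0.8849 / 1.423 = 0.622.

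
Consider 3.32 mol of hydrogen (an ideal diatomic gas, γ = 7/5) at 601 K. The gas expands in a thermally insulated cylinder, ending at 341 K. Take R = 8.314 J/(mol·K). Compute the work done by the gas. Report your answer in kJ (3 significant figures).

Adiabatic ⇒ Q = 0, so W_by = −ΔU = nCᵥ(T₁ − T₂).
Cᵥ = 5R/2 = 20.79 J/(mol·K).
W = (3.32)(20.79)(601 − 341) = 17942 J.

W ≈ 17.9 kJ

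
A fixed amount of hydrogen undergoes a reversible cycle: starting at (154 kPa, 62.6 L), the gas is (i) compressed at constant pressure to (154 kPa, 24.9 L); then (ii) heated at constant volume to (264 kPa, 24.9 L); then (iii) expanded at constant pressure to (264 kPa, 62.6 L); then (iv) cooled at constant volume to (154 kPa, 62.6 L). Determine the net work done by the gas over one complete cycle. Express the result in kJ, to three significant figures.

Constant-volume legs do no work.
W(i) = (154)(24.9 − 62.6) = -5806 J; W(iii) = (264)(62.6 − 24.9) = 9953 J.
W_net = -5806 + 9953 = 4147 J (the clockwise enclosed area).

W_net ≈ 4.15 kJ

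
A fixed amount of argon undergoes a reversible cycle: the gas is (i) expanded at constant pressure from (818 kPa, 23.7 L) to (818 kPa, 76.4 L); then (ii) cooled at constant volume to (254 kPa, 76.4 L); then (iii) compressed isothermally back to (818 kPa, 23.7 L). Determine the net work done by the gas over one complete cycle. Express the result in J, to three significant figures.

W_net ≈ 20400 J

Leg (i): W = PΔV = (818)(76.4 − 23.7) = 43109 J.
Leg (ii): W = 0.
Leg (iii): W = PᵢVᵢ ln(V_f/Vᵢ) = (19406) ln(23.7/76.4) = -22714 J.
W_net = 43109 − 22714 = 20394 J.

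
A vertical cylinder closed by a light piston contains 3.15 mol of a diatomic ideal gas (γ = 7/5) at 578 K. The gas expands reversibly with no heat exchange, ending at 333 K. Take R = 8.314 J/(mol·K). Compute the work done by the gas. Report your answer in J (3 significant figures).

Adiabatic ⇒ Q = 0, so W_by = −ΔU = nCᵥ(T₁ − T₂).
Cᵥ = 5R/2 = 20.79 J/(mol·K).
W = (3.15)(20.79)(578 − 333) = 16041 J.

W ≈ 16000 J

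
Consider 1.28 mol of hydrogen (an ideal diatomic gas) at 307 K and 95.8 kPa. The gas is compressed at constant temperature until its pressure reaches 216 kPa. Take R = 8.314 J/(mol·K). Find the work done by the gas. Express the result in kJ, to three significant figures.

W ≈ -2.66 kJ

Isothermal process: W = nRT ln(V₂/V₁) = nRT ln(P₁/P₂).
W = (1.28)(8.314)(307) × ln(95.8/216)
  = 3267 × ln(0.4435) = 3267 × -0.813
W_by_gas = -2656 J.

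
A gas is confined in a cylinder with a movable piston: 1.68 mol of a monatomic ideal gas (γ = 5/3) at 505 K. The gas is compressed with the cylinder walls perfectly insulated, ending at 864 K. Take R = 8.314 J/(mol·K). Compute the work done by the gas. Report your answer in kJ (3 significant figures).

W ≈ -7.52 kJ

Adiabatic ⇒ Q = 0, so W_by = −ΔU = nCᵥ(T₁ − T₂).
Cᵥ = 3R/2 = 12.47 J/(mol·K).
W = (1.68)(12.47)(505 − 864) = -7522 J.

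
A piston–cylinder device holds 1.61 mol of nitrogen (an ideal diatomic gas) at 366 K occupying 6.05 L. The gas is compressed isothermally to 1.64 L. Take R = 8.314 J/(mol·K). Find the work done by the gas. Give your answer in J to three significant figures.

W ≈ -6400 J

Isothermal: W = nRT ln(V₂/V₁).
W = (1.61)(8.314)(366) × ln(1.64/6.05)
  = 4899 × -1.305
W_by_gas = -6395 J.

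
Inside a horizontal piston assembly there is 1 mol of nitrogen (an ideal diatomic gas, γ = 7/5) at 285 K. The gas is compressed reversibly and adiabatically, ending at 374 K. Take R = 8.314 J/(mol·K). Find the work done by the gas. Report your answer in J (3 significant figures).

W ≈ -1850 J

Adiabatic ⇒ Q = 0, so W_by = −ΔU = nCᵥ(T₁ − T₂).
Cᵥ = 5R/2 = 20.79 J/(mol·K).
W = (1)(20.79)(285 − 374) = -1850 J.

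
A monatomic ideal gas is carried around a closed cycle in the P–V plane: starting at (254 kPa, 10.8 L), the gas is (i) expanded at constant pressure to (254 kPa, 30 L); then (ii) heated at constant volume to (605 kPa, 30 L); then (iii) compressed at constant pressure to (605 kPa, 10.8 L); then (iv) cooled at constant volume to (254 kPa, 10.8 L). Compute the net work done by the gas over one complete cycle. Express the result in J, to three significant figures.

Constant-volume legs do no work.
W(i) = (254)(30 − 10.8) = 4877 J; W(iii) = (605)(10.8 − 30) = -11616 J.
W_net = 4877 − 11616 = -6739 J (the counter-clockwise enclosed area).

W_net ≈ -6740 J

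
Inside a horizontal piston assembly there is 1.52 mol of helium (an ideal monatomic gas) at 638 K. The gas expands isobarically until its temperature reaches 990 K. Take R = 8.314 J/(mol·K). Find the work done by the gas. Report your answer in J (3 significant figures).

Isobaric: W = P ΔV = nR ΔT.
W = (1.52)(8.314)(990 − 638) = 4448 J.

W ≈ 4450 J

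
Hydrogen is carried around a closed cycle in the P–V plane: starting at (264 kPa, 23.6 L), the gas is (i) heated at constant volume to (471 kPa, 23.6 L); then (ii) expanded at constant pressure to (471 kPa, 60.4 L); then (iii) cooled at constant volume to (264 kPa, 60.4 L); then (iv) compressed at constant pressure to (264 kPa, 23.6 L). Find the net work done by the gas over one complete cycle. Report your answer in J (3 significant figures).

Constant-volume legs do no work.
W(ii) = (471)(60.4 − 23.6) = 17333 J; W(iv) = (264)(23.6 − 60.4) = -9715 J.
W_net = 17333 − 9715 = 7618 J (the clockwise enclosed area).

W_net ≈ 7620 J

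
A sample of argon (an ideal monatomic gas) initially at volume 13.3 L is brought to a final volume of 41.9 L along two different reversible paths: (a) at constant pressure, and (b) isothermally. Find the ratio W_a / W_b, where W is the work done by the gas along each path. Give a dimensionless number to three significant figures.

W_a / W_b ≈ 1.87

Path (a) isobaric: W = P₁(V₂ − V₁) → W_a/(P₁V₁) = 2.15.
Path (b) isothermal: W = P₁V₁ ln(V₂/V₁) → W_b/(P₁V₁) = 1.148.
W_a / W_b = 2.15 / 1.148 = 1.874.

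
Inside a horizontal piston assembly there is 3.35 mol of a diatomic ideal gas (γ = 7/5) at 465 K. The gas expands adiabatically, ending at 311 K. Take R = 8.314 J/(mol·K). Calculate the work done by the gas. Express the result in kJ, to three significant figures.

Adiabatic ⇒ Q = 0, so W_by = −ΔU = nCᵥ(T₁ − T₂).
Cᵥ = 5R/2 = 20.79 J/(mol·K).
W = (3.35)(20.79)(465 − 311) = 10723 J.

W ≈ 10.7 kJ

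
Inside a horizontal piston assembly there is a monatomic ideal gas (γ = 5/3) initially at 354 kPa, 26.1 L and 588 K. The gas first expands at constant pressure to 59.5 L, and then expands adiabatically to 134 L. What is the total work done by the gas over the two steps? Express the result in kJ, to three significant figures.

W_total ≈ 25.0 kJ

Step 1 (isobaric): W = PΔV = (354 kPa)(59.5 − 26.1 L) = 11824 J.
After step 1: P = 354 kPa, V = 59.5 L, T = 1340 K.
Step 2 (adiabatic): W = (P₁V₁ − P₂V₂)/(γ−1) = (21063 − 12259)/0.667 = 13206 J.
W_total = 11824 + 13206 = 25029 J.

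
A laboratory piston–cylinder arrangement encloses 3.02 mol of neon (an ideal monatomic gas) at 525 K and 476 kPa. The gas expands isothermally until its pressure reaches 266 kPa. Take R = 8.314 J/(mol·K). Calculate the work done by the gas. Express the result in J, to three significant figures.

W ≈ 7670 J

Isothermal process: W = nRT ln(V₂/V₁) = nRT ln(P₁/P₂).
W = (3.02)(8.314)(525) × ln(476/266)
  = 13182 × ln(1.789) = 13182 × 0.5819
W_by_gas = 7671 J.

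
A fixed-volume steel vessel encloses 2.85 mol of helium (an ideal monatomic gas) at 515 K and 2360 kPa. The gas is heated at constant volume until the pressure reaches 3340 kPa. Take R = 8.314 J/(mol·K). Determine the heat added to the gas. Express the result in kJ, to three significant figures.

Constant volume ⇒ W = 0, so Q = ΔU = nCᵥΔT with Cᵥ = 3R/2 = 12.47 J/(mol·K).
At constant V, T₂/T₁ = P₂/P₁ ⇒ ΔT = T₁(P₂/P₁ − 1) = 515·(3340/2360 − 1) = 213.9 K.
ΔU = (2.85)(12.47)(213.9) = 7601 J.

Q ≈ 7.60 kJ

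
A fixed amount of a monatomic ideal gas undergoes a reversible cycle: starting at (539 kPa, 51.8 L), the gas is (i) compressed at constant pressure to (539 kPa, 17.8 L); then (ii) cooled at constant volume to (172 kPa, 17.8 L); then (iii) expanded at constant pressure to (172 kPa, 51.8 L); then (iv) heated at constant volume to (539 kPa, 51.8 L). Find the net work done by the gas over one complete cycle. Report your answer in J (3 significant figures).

W_net ≈ -12500 J

Constant-volume legs do no work.
W(i) = (539)(17.8 − 51.8) = -18326 J; W(iii) = (172)(51.8 − 17.8) = 5848 J.
W_net = -18326 + 5848 = -12478 J (the counter-clockwise enclosed area).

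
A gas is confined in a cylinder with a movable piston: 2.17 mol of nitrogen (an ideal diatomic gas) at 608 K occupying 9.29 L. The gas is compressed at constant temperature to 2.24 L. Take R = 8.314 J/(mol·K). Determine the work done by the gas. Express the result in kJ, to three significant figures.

W ≈ -15.6 kJ

Isothermal: W = nRT ln(V₂/V₁).
W = (2.17)(8.314)(608) × ln(2.24/9.29)
  = 10969 × -1.422
W_by_gas = -15603 J.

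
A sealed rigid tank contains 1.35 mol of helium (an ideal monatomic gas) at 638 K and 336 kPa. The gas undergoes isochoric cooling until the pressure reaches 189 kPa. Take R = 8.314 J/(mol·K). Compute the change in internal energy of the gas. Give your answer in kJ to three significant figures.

ΔU ≈ -4.70 kJ

Constant volume ⇒ W = 0, so Q = ΔU = nCᵥΔT with Cᵥ = 3R/2 = 12.47 J/(mol·K).
At constant V, T₂/T₁ = P₂/P₁ ⇒ ΔT = T₁(P₂/P₁ − 1) = 638·(189/336 − 1) = -279.1 K.
ΔU = (1.35)(12.47)(-279.1) = -4699 J.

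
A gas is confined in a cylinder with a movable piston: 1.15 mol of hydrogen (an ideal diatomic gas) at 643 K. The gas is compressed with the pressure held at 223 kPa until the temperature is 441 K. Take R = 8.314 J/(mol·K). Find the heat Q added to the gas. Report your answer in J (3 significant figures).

Q ≈ -6760 J

Isobaric: W = nRΔT = (1.15)(8.314)(-202) = -1931 J.
ΔU = nCᵥΔT with Cᵥ = 5R/2: ΔU = (1.15)(20.79)(-202) = -4828 J.
Q = ΔU + W = -4828 − 1931 = -6760 J.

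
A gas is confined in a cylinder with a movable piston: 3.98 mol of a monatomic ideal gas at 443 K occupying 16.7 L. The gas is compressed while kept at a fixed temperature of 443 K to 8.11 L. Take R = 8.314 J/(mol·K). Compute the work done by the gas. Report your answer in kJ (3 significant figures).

Isothermal: W = nRT ln(V₂/V₁).
W = (3.98)(8.314)(443) × ln(8.11/16.7)
  = 14659 × -0.7223
W_by_gas = -10588 J.

W ≈ -10.6 kJ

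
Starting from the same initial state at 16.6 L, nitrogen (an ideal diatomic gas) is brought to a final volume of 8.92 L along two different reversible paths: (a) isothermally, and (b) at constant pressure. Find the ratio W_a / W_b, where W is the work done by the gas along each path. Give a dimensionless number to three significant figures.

W_a / W_b ≈ 1.34

Path (a) isothermal: W = P₁V₁ ln(V₂/V₁) → W_a/(P₁V₁) = -0.6211.
Path (b) isobaric: W = P₁(V₂ − V₁) → W_b/(P₁V₁) = -0.4627.
W_a / W_b = -0.6211 / -0.4627 = 1.342.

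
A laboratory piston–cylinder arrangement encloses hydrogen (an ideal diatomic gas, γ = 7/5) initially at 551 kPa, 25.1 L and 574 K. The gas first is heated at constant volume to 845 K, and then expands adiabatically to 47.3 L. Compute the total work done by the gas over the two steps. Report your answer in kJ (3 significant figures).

W_total ≈ 11.4 kJ

Step 1 (isochoric): W = 0 (constant volume).
After step 1: P = 811.1 kPa (V unchanged).
Step 2 (adiabatic): W = (P₁V₁ − P₂V₂)/(γ−1) = (20360 − 15801)/0.4 = 11396 J.
W_total = 0 + 11396 = 11396 J.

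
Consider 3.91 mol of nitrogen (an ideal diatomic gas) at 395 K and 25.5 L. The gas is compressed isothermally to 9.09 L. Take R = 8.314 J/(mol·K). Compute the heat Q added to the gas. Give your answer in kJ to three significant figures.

Q ≈ -13.2 kJ

Isothermal ⇒ ΔU = 0, so Q = W = nRT ln(V₂/V₁).
Q = (3.91)(8.314)(395) ln(9.09/25.5) = 12841 × -1.032 = -13245 J.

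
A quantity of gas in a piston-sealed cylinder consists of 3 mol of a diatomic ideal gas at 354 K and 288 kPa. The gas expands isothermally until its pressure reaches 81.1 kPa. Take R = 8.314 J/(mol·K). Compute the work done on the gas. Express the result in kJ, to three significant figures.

Isothermal process: W = nRT ln(V₂/V₁) = nRT ln(P₁/P₂).
W = (3)(8.314)(354) × ln(288/81.1)
  = 8829 × ln(3.551) = 8829 × 1.267
W_by_gas = 11189 J; work on gas = −W_by = -11189 J.

W ≈ -11.2 kJ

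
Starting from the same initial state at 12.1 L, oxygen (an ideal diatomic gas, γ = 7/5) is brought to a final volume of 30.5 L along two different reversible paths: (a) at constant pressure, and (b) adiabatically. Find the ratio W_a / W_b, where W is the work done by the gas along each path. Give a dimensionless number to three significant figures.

Path (a) isobaric: W = P₁(V₂ − V₁) → W_a/(P₁V₁) = 1.521.
Path (b) adiabatic: W = P₁V₁(1 − (V₁/V₂)^(γ−1))/(γ−1) → W_b/(P₁V₁) = 0.7728.
W_a / W_b = 1.521 / 0.7728 = 1.968.

W_a / W_b ≈ 1.97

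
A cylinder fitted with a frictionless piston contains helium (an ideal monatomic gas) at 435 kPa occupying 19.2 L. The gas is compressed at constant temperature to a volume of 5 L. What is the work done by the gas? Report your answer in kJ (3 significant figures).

W ≈ -11.2 kJ

Isothermal: W = nRT ln(V₂/V₁) = P₁V₁ ln(V₂/V₁).
P₁V₁ = (435 kPa)(19.2 L) = 8352 J.
W = 8352 × ln(5/19.2) = 8352 × -1.345
W_by_gas = -11237 J.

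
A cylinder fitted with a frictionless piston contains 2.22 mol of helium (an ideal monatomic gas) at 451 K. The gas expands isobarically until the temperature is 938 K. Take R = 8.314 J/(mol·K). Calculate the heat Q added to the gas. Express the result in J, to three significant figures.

Q ≈ 22500 J

Isobaric: W = nRΔT = (2.22)(8.314)(487) = 8989 J.
ΔU = nCᵥΔT with Cᵥ = 3R/2: ΔU = (2.22)(12.47)(487) = 13483 J.
Q = ΔU + W = 13483 + 8989 = 22471 J.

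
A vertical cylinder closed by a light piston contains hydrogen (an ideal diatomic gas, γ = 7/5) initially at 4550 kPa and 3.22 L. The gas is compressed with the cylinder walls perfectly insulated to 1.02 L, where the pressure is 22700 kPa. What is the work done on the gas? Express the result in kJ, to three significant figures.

Adiabatic: W = (P₁V₁ − P₂V₂)/(γ − 1) with γ = 7/5.
P₁V₁ = 14651 J, P₂V₂ = 23154 J.
W = (14651 − 23154) / 0.4 = -21258 J.
Work on gas = −W_by = 21258 J.

W ≈ 21.3 kJ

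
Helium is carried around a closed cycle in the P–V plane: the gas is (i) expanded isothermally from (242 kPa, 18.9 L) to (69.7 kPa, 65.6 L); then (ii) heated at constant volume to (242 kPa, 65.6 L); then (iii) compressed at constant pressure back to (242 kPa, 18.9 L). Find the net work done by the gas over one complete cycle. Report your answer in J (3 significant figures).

W_net ≈ -5610 J

Leg (i): W = PᵢVᵢ ln(V_f/Vᵢ) = (4574) ln(65.6/18.9) = 5692 J.
Leg (ii): W = 0.
Leg (iii): W = PΔV = (242)(18.9 − 65.6) = -11301 J.
W_net = 5692 − 11301 = -5610 J.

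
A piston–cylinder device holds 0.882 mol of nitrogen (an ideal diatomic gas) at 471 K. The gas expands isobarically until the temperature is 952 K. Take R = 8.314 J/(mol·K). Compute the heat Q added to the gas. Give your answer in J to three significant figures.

Q ≈ 12300 J

Isobaric: W = nRΔT = (0.882)(8.314)(481) = 3527 J.
ΔU = nCᵥΔT with Cᵥ = 5R/2: ΔU = (0.882)(20.79)(481) = 8818 J.
Q = ΔU + W = 8818 + 3527 = 12345 J.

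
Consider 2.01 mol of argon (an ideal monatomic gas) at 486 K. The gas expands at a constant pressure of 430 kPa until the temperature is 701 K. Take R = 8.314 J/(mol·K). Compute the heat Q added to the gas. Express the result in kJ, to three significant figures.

Q ≈ 8.98 kJ

Isobaric: W = nRΔT = (2.01)(8.314)(215) = 3593 J.
ΔU = nCᵥΔT with Cᵥ = 3R/2: ΔU = (2.01)(12.47)(215) = 5389 J.
Q = ΔU + W = 5389 + 3593 = 8982 J.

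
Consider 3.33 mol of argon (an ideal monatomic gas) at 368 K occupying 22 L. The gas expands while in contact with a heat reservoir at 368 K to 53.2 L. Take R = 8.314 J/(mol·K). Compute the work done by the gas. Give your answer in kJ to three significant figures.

W ≈ 9.00 kJ

Isothermal: W = nRT ln(V₂/V₁).
W = (3.33)(8.314)(368) × ln(53.2/22)
  = 10188 × 0.883
W_by_gas = 8996 J.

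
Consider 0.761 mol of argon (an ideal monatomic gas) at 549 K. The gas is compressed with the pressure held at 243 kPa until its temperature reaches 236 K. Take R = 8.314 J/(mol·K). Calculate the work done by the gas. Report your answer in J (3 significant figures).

Isobaric: W = P ΔV = nR ΔT.
W = (0.761)(8.314)(236 − 549) = -1980 J.

W ≈ -1980 J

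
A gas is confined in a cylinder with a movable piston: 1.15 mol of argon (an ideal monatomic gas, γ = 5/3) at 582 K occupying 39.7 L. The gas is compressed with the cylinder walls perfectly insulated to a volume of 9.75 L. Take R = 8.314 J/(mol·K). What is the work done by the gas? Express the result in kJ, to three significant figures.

Adiabatic: TV^(γ−1) = const with γ = 5/3.
T₂ = T₁ (V₁/V₂)^(γ−1) = 582 × (39.7/9.75)^0.667 = 582 × 2.55 = 1484 K.
W_by = nCᵥ(T₁ − T₂) = (1.15)(12.47)(582 − 1484) = -12937 J.

W ≈ -12.9 kJ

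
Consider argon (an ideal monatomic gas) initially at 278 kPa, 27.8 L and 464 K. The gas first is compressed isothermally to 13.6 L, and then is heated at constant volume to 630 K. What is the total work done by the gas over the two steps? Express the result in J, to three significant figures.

Step 1 (isothermal): W = P₁V₁ ln(V₂/V₁) = (7728) ln(13.6/27.8) = -5526 J.
Step 2 (isochoric): W = 0 (constant volume).
W_total = -5526 + 0 = -5526 J.

W_total ≈ -5530 J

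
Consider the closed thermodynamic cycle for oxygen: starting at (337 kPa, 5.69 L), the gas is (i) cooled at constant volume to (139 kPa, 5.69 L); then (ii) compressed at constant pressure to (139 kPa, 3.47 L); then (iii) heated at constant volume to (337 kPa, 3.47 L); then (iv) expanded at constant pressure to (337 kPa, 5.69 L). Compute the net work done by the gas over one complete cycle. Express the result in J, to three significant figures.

W_net ≈ 440 J

Constant-volume legs do no work.
W(ii) = (139)(3.47 − 5.69) = -308.6 J; W(iv) = (337)(5.69 − 3.47) = 748.1 J.
W_net = -308.6 + 748.1 = 439.6 J (the clockwise enclosed area).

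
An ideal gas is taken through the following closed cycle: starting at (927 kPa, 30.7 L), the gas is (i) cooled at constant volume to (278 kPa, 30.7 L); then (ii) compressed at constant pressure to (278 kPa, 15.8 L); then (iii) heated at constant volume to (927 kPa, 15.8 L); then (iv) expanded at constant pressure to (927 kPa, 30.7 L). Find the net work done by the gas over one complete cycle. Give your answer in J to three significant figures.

W_net ≈ 9670 J

Constant-volume legs do no work.
W(ii) = (278)(15.8 − 30.7) = -4142 J; W(iv) = (927)(30.7 − 15.8) = 13812 J.
W_net = -4142 + 13812 = 9670 J (the clockwise enclosed area).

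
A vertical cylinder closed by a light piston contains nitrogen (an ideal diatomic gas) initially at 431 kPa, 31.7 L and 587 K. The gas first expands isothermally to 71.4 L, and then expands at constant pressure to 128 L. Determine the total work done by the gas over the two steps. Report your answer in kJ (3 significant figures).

W_total ≈ 21.9 kJ

Step 1 (isothermal): W = P₁V₁ ln(V₂/V₁) = (13663) ln(71.4/31.7) = 11094 J.
After step 1: P = 191.4 kPa, V = 71.4 L, T = 587 K.
Step 2 (isobaric): W = PΔV = (191.4 kPa)(128 − 71.4 L) = 10831 J.
W_total = 11094 + 10831 = 21925 J.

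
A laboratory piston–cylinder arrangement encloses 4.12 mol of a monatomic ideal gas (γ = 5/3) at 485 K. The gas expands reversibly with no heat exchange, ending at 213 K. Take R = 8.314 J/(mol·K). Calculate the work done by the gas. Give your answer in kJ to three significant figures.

W ≈ 14.0 kJ

Adiabatic ⇒ Q = 0, so W_by = −ΔU = nCᵥ(T₁ − T₂).
Cᵥ = 3R/2 = 12.47 J/(mol·K).
W = (4.12)(12.47)(485 − 213) = 13976 J.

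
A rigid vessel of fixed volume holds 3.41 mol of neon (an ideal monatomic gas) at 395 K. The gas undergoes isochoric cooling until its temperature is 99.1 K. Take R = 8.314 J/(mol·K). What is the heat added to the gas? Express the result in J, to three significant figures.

Constant volume ⇒ W = 0, so Q = ΔU = nCᵥΔT with Cᵥ = 3R/2 = 12.47 J/(mol·K).
ΔU = (3.41)(12.47)(99.1 − 395) = -12583 J.

Q ≈ -12600 J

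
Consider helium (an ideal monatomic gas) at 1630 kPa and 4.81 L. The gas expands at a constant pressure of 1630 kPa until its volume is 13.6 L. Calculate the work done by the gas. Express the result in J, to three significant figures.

Isobaric: W = P ΔV.
W = (1630 kPa)(13.6 − 4.81 L) = (1630)(8.79) = 14328 J.

W ≈ 14300 J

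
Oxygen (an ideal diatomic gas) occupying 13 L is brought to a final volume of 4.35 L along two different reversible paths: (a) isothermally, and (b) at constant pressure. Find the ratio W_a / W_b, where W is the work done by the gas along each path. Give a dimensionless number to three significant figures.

Path (a) isothermal: W = P₁V₁ ln(V₂/V₁) → W_a/(P₁V₁) = -1.095.
Path (b) isobaric: W = P₁(V₂ − V₁) → W_b/(P₁V₁) = -0.6654.
W_a / W_b = -1.095 / -0.6654 = 1.645.

W_a / W_b ≈ 1.65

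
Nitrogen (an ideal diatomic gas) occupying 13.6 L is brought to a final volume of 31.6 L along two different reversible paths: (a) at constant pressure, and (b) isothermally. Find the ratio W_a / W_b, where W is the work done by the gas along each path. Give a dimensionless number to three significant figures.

Path (a) isobaric: W = P₁(V₂ − V₁) → W_a/(P₁V₁) = 1.324.
Path (b) isothermal: W = P₁V₁ ln(V₂/V₁) → W_b/(P₁V₁) = 0.8431.
W_a / W_b = 1.324 / 0.8431 = 1.57.

W_a / W_b ≈ 1.57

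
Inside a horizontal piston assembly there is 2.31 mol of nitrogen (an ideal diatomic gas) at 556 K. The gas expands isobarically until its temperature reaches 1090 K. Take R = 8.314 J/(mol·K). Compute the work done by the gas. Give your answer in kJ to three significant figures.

Isobaric: W = P ΔV = nR ΔT.
W = (2.31)(8.314)(1090 − 556) = 10256 J.

W ≈ 10.3 kJ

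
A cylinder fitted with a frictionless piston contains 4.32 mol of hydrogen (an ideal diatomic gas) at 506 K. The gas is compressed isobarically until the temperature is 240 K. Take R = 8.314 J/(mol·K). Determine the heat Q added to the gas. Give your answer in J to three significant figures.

Q ≈ -33400 J

Isobaric: W = nRΔT = (4.32)(8.314)(-266) = -9554 J.
ΔU = nCᵥΔT with Cᵥ = 5R/2: ΔU = (4.32)(20.79)(-266) = -23884 J.
Q = ΔU + W = -23884 − 9554 = -33438 J.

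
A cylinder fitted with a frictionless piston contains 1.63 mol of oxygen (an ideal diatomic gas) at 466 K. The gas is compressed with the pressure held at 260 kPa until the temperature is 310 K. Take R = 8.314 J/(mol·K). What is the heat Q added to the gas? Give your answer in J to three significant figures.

Isobaric: W = nRΔT = (1.63)(8.314)(-156) = -2114 J.
ΔU = nCᵥΔT with Cᵥ = 5R/2: ΔU = (1.63)(20.79)(-156) = -5285 J.
Q = ΔU + W = -5285 − 2114 = -7399 J.

Q ≈ -7400 J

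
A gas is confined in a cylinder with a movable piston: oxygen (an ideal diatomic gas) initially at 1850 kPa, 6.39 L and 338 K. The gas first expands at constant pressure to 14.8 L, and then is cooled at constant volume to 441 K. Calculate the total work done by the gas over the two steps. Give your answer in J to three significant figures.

W_total ≈ 15600 J

Step 1 (isobaric): W = PΔV = (1850 kPa)(14.8 − 6.39 L) = 15558 J.
Step 2 (isochoric): W = 0 (constant volume).
W_total = 15558 + 0 = 15558 J.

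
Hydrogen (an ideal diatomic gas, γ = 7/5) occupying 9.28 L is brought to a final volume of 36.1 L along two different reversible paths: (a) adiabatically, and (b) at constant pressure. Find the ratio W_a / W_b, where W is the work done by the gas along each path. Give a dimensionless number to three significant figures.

Path (a) adiabatic: W = P₁V₁(1 − (V₁/V₂)^(γ−1))/(γ−1) → W_a/(P₁V₁) = 1.048.
Path (b) isobaric: W = P₁(V₂ − V₁) → W_b/(P₁V₁) = 2.89.
W_a / W_b = 1.048 / 2.89 = 0.3626.

W_a / W_b ≈ 0.363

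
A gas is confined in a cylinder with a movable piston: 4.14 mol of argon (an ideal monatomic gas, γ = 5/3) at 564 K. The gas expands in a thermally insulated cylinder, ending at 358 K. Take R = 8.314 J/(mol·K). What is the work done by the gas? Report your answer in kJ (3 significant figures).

W ≈ 10.6 kJ

Adiabatic ⇒ Q = 0, so W_by = −ΔU = nCᵥ(T₁ − T₂).
Cᵥ = 3R/2 = 12.47 J/(mol·K).
W = (4.14)(12.47)(564 − 358) = 10636 J.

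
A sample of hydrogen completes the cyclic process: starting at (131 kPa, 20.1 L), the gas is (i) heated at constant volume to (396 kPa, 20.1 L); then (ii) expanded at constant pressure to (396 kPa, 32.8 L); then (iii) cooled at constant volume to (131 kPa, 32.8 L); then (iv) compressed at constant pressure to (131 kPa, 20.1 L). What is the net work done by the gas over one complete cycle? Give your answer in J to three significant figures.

Constant-volume legs do no work.
W(ii) = (396)(32.8 − 20.1) = 5029 J; W(iv) = (131)(20.1 − 32.8) = -1664 J.
W_net = 5029 − 1664 = 3365 J (the clockwise enclosed area).

W_net ≈ 3370 J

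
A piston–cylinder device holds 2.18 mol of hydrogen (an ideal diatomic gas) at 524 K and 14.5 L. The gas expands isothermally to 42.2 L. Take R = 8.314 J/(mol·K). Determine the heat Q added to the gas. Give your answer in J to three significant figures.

Isothermal ⇒ ΔU = 0, so Q = W = nRT ln(V₂/V₁).
Q = (2.18)(8.314)(524) ln(42.2/14.5) = 9497 × 1.068 = 10146 J.

Q ≈ 10100 J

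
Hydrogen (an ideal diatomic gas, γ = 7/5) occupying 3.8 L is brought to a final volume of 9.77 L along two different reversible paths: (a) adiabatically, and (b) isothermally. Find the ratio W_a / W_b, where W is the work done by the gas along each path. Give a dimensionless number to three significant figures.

W_a / W_b ≈ 0.833

Path (a) adiabatic: W = P₁V₁(1 − (V₁/V₂)^(γ−1))/(γ−1) → W_a/(P₁V₁) = 0.7865.
Path (b) isothermal: W = P₁V₁ ln(V₂/V₁) → W_b/(P₁V₁) = 0.9443.
W_a / W_b = 0.7865 / 0.9443 = 0.8328.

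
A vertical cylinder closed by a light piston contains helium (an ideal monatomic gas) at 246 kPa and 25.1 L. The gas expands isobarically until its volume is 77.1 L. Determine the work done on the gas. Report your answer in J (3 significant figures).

W ≈ -12800 J

Isobaric: W = P ΔV.
W = (246 kPa)(77.1 − 25.1 L) = (246)(52) = 12792 J.
Work on gas = −W_by = -12792 J.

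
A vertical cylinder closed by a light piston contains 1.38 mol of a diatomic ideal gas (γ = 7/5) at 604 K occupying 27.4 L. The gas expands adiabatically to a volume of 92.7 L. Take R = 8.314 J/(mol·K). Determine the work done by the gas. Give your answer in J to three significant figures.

Adiabatic: TV^(γ−1) = const with γ = 7/5.
T₂ = T₁ (V₁/V₂)^(γ−1) = 604 × (27.4/92.7)^0.4 = 604 × 0.6141 = 370.9 K.
W_by = nCᵥ(T₁ − T₂) = (1.38)(20.79)(604 − 370.9) = 6685 J.

W ≈ 6680 J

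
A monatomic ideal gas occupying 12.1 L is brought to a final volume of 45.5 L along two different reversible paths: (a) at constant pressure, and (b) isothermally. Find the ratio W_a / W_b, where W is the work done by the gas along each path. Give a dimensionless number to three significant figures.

Path (a) isobaric: W = P₁(V₂ − V₁) → W_a/(P₁V₁) = 2.76.
Path (b) isothermal: W = P₁V₁ ln(V₂/V₁) → W_b/(P₁V₁) = 1.325.
W_a / W_b = 2.76 / 1.325 = 2.084.

W_a / W_b ≈ 2.08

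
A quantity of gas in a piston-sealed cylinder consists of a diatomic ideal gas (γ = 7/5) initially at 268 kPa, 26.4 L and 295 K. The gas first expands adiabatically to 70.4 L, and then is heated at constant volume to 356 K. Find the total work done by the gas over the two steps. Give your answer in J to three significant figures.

W_total ≈ 5740 J

Step 1 (adiabatic): W = (P₁V₁ − P₂V₂)/(γ−1) = (7075 − 4779)/0.4 = 5740 J.
Step 2 (isochoric): W = 0 (constant volume).
W_total = 5740 + 0 = 5740 J.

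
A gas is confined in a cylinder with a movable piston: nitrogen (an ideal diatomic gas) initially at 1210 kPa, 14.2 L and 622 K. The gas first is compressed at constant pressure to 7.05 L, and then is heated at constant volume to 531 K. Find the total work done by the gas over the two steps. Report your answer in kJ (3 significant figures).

W_total ≈ -8.65 kJ

Step 1 (isobaric): W = PΔV = (1210 kPa)(7.05 − 14.2 L) = -8652 J.
Step 2 (isochoric): W = 0 (constant volume).
W_total = -8652 + 0 = -8652 J.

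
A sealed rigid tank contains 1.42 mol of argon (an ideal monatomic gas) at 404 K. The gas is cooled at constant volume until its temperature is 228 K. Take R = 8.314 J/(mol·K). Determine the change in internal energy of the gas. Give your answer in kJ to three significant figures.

Constant volume ⇒ W = 0, so Q = ΔU = nCᵥΔT with Cᵥ = 3R/2 = 12.47 J/(mol·K).
ΔU = (1.42)(12.47)(228 − 404) = -3117 J.

ΔU ≈ -3.12 kJ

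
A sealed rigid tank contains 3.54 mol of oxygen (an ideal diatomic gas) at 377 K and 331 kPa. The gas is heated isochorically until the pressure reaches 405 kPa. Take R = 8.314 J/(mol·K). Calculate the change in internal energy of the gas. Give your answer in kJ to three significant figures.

ΔU ≈ 6.20 kJ

Constant volume ⇒ W = 0, so Q = ΔU = nCᵥΔT with Cᵥ = 5R/2 = 20.79 J/(mol·K).
At constant V, T₂/T₁ = P₂/P₁ ⇒ ΔT = T₁(P₂/P₁ − 1) = 377·(405/331 − 1) = 84.28 K.
ΔU = (3.54)(20.79)(84.28) = 6202 J.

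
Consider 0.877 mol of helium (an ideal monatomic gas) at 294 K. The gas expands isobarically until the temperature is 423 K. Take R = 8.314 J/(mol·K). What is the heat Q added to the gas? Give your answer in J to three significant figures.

Q ≈ 2350 J

Isobaric: W = nRΔT = (0.877)(8.314)(129) = 940.6 J.
ΔU = nCᵥΔT with Cᵥ = 3R/2: ΔU = (0.877)(12.47)(129) = 1411 J.
Q = ΔU + W = 1411 + 940.6 = 2351 J.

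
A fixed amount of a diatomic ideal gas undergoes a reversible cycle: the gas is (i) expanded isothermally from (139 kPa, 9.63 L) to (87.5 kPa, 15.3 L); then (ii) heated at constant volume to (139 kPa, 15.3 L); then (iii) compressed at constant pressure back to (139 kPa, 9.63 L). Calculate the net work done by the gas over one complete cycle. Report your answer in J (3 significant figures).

W_net ≈ -168 J

Leg (i): W = PᵢVᵢ ln(V_f/Vᵢ) = (1339) ln(15.3/9.63) = 619.7 J.
Leg (ii): W = 0.
Leg (iii): W = PΔV = (139)(9.63 − 15.3) = -788.1 J.
W_net = 619.7 − 788.1 = -168.4 J.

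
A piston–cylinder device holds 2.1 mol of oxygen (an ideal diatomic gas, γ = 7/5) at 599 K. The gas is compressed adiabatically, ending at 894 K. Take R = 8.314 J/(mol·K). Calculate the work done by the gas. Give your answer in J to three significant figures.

W ≈ -12900 J

Adiabatic ⇒ Q = 0, so W_by = −ΔU = nCᵥ(T₁ − T₂).
Cᵥ = 5R/2 = 20.79 J/(mol·K).
W = (2.1)(20.79)(599 − 894) = -12876 J.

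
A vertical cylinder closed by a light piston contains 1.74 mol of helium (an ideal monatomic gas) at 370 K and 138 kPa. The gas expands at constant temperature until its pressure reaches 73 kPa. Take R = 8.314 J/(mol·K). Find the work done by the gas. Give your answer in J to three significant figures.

Isothermal process: W = nRT ln(V₂/V₁) = nRT ln(P₁/P₂).
W = (1.74)(8.314)(370) × ln(138/73)
  = 5353 × ln(1.89) = 5353 × 0.6368
W_by_gas = 3408 J.

W ≈ 3410 J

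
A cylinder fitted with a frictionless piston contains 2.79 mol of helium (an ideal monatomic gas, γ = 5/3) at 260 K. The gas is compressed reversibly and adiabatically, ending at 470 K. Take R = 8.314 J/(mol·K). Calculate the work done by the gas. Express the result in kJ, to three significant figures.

W ≈ -7.31 kJ

Adiabatic ⇒ Q = 0, so W_by = −ΔU = nCᵥ(T₁ − T₂).
Cᵥ = 3R/2 = 12.47 J/(mol·K).
W = (2.79)(12.47)(260 − 470) = -7307 J.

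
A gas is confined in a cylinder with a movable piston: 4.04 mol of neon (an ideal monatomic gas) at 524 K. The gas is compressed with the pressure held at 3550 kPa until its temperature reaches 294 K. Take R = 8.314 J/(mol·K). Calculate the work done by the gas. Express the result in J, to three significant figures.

W ≈ -7730 J

Isobaric: W = P ΔV = nR ΔT.
W = (4.04)(8.314)(294 − 524) = -7725 J.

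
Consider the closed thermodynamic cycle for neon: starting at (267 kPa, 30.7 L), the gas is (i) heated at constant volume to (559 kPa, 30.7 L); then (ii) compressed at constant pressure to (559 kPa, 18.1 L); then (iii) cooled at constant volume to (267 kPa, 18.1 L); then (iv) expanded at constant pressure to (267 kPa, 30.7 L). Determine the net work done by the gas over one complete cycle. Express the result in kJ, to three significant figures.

Constant-volume legs do no work.
W(ii) = (559)(18.1 − 30.7) = -7043 J; W(iv) = (267)(30.7 − 18.1) = 3364 J.
W_net = -7043 + 3364 = -3679 J (the counter-clockwise enclosed area).

W_net ≈ -3.68 kJ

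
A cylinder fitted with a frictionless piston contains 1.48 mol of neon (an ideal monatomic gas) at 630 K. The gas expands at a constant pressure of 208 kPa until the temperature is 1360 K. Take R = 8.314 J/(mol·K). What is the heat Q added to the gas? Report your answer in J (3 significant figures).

Isobaric: W = nRΔT = (1.48)(8.314)(730) = 8982 J.
ΔU = nCᵥΔT with Cᵥ = 3R/2: ΔU = (1.48)(12.47)(730) = 13474 J.
Q = ΔU + W = 13474 + 8982 = 22456 J.

Q ≈ 22500 J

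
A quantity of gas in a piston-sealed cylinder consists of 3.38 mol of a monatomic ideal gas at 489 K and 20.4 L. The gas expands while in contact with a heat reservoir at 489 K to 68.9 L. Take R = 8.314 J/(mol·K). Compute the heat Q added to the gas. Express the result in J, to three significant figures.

Q ≈ 16700 J

Isothermal ⇒ ΔU = 0, so Q = W = nRT ln(V₂/V₁).
Q = (3.38)(8.314)(489) ln(68.9/20.4) = 13742 × 1.217 = 16725 J.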